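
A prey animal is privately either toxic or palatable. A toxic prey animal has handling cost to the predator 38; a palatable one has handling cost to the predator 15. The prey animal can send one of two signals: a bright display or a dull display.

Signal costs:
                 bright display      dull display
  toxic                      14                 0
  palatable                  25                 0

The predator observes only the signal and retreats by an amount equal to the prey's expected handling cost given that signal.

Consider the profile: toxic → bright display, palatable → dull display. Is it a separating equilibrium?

Yes

If types separate, bright display earns payment 38 and dull display earns 15.
Toxic: bright display gives 38 − 14 = 24; dull display gives 15 − 0 = 15. No deviation. ✓
Palatable: dull display gives 15 − 0 = 15; bright display gives 38 − 25 = 13. No deviation. ✓
Neither type gains from mimicking the other.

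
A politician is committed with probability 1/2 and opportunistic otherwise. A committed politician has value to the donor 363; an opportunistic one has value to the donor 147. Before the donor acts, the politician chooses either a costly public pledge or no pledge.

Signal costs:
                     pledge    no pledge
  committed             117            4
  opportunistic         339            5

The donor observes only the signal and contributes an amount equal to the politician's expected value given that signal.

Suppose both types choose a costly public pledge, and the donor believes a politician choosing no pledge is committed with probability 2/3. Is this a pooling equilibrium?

At the pooled signal (pledge) the donor holds the prior 1/2 and pays 1/2·363 + 1/2·147 = 255. Off-path (no pledge) belief 2/3 gives 2/3·363 + 1/3·147 = 291.
Committed: pledge gives 255 − 117 = 138; no pledge gives 291 − 4 = 287. Deviates. ✗
Opportunistic: pledge gives 255 − 339 = -84; no pledge gives 291 − 5 = 286. Deviates. ✗

No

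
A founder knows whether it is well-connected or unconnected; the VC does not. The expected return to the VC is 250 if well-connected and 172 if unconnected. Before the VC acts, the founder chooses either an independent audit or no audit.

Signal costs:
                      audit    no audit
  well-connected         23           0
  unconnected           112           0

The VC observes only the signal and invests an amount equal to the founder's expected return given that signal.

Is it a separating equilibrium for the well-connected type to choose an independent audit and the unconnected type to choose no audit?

Yes

If types separate, audit earns payment 250 and no audit earns 172.
Well-connected: audit gives 250 − 23 = 227; no audit gives 172 − 0 = 172. No deviation. ✓
Unconnected: no audit gives 172 − 0 = 172; audit gives 250 − 112 = 138. No deviation. ✓
Both incentive constraints hold.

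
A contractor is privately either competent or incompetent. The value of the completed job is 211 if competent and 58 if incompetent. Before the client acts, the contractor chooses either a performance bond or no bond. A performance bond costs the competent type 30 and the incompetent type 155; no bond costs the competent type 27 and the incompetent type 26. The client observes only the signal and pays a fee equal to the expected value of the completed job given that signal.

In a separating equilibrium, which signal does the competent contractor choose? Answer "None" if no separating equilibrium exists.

None

Try competent → bond, incompetent → no bond:
  If types separate, bond earns payment 211 and no bond earns 58.
  Competent: bond gives 211 − 30 = 181; no bond gives 58 − 27 = 31. No deviation. ✓
  Incompetent: no bond gives 58 − 26 = 32; bond gives 211 − 155 = 56. Would deviate. ✗
Try competent → no bond, incompetent → bond:
  If types separate, no bond earns payment 211 and bond earns 58.
  Competent: no bond gives 211 − 27 = 184; bond gives 58 − 30 = 28. No deviation. ✓
  Incompetent: bond gives 58 − 155 = -97; no bond gives 211 − 26 = 185. Would deviate. ✗
Neither assignment is incentive-compatible.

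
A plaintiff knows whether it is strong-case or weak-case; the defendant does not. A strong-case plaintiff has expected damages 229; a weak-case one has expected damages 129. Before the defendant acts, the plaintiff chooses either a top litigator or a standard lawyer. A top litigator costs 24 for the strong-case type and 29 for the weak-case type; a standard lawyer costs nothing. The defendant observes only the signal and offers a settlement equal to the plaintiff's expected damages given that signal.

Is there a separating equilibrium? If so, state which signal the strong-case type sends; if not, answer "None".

None

Try strong-case → top litigator, weak-case → standard lawyer:
  If types separate, top litigator earns payment 229 and standard lawyer earns 129.
  Strong-case: top litigator gives 229 − 24 = 205; standard lawyer gives 129 − 0 = 129. No deviation. ✓
  Weak-case: standard lawyer gives 129 − 0 = 129; top litigator gives 229 − 29 = 200. Would deviate. ✗
Try strong-case → standard lawyer, weak-case → top litigator:
  If types separate, standard lawyer earns payment 229 and top litigator earns 129.
  Strong-case: standard lawyer gives 229 − 0 = 229; top litigator gives 129 − 24 = 105. No deviation. ✓
  Weak-case: top litigator gives 129 − 29 = 100; standard lawyer gives 229 − 0 = 229. Would deviate. ✗
Neither assignment is incentive-compatible.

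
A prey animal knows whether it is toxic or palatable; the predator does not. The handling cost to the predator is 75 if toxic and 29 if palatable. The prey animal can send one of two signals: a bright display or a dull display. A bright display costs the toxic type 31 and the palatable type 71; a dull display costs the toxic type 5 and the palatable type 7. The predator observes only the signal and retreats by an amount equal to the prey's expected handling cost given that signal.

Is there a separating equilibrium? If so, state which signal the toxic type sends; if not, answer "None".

Try toxic → bright display, palatable → dull display:
  Under separation the predator infers type exactly: bright display → toxic (pays 75), dull display → palatable (pays 29).
  Toxic: bright display gives 75 − 31 = 44; dull display gives 29 − 5 = 24. No deviation. ✓
  Palatable: dull display gives 29 − 7 = 22; bright display gives 75 − 71 = 4. No deviation. ✓
Both hold — the toxic type sends bright display.

bright display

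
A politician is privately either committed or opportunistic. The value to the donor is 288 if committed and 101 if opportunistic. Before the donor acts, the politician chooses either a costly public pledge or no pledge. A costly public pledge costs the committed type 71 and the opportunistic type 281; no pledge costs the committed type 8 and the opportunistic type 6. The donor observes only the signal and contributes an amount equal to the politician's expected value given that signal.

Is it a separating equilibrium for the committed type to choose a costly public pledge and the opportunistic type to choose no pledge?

If types separate, pledge earns payment 288 and no pledge earns 101.
Committed: pledge gives 288 − 71 = 217; no pledge gives 101 − 8 = 93. No deviation. ✓
Opportunistic: no pledge gives 101 − 6 = 95; pledge gives 288 − 281 = 7. No deviation. ✓
Both incentive constraints hold.

Yes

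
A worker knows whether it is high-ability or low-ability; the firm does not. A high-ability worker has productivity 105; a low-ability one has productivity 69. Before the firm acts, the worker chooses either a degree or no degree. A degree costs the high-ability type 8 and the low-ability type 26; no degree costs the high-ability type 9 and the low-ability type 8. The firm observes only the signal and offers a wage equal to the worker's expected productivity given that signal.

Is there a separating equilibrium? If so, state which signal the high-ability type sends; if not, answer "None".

Try high-ability → degree, low-ability → no degree:
  If types separate, degree earns payment 105 and no degree earns 69.
  High-ability: degree gives 105 − 8 = 97; no degree gives 69 − 9 = 60. No deviation. ✓
  Low-ability: no degree gives 69 − 8 = 61; degree gives 105 − 26 = 79. Would deviate. ✗
Try high-ability → no degree, low-ability → degree:
  If types separate, no degree earns payment 105 and degree earns 69.
  High-ability: no degree gives 105 − 9 = 96; degree gives 69 − 8 = 61. No deviation. ✓
  Low-ability: degree gives 69 − 26 = 43; no degree gives 105 − 8 = 97. Would deviate. ✗
Neither assignment is incentive-compatible.

None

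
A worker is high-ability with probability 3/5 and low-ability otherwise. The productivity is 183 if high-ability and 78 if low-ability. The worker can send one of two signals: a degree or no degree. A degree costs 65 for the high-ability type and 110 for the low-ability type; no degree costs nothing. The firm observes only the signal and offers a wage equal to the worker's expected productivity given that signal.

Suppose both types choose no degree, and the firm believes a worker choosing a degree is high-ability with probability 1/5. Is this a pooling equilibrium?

Yes

On the equilibrium path (no degree) the firm holds the prior 3/5 and pays 3/5·183 + 2/5·78 = 141. Off-path (degree) belief 1/5 gives 1/5·183 + 4/5·78 = 99.
High-ability: no degree gives 141 − 0 = 141; degree gives 99 − 65 = 34. Stays. ✓
Low-ability: no degree gives 141 − 0 = 141; degree gives 99 − 110 = -11. Stays. ✓
Beliefs are Bayes-consistent on-path and both types best-respond.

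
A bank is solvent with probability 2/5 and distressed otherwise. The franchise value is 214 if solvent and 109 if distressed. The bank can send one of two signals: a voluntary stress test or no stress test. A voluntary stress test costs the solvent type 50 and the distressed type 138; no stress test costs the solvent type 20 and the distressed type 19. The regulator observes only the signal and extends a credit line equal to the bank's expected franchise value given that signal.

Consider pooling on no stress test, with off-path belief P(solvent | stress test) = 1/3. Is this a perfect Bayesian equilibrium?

At the pooled signal (no stress test) the regulator holds the prior 2/5 and pays 2/5·214 + 3/5·109 = 151. Off-path (stress test) belief 1/3 gives 1/3·214 + 2/3·109 = 144.
Solvent: no stress test gives 151 − 20 = 131; stress test gives 144 − 50 = 94. Stays. ✓
Distressed: no stress test gives 151 − 19 = 132; stress test gives 144 − 138 = 6. Stays. ✓

Yes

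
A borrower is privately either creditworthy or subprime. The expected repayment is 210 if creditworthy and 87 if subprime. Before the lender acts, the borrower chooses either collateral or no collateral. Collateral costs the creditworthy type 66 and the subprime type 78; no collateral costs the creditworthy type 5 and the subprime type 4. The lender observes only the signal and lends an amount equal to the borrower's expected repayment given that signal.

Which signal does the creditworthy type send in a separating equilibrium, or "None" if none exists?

Try creditworthy → collateral, subprime → no collateral:
  If types separate, collateral earns payment 210 and no collateral earns 87.
  Creditworthy: collateral gives 210 − 66 = 144; no collateral gives 87 − 5 = 82. No deviation. ✓
  Subprime: no collateral gives 87 − 4 = 83; collateral gives 210 − 78 = 132. Would deviate. ✗
Try creditworthy → no collateral, subprime → collateral:
  If types separate, no collateral earns payment 210 and collateral earns 87.
  Creditworthy: no collateral gives 210 − 5 = 205; collateral gives 87 − 66 = 21. No deviation. ✓
  Subprime: collateral gives 87 − 78 = 9; no collateral gives 210 − 4 = 206. Would deviate. ✗
Neither assignment is incentive-compatible.

None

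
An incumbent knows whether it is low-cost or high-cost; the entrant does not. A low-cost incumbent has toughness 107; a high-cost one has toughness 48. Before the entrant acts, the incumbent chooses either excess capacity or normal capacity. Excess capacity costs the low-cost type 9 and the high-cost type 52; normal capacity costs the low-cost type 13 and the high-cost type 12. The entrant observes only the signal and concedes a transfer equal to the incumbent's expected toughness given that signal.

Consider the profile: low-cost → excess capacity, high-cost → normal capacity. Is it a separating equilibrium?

Under separation the entrant infers type exactly: excess capacity → low-cost (pays 107), normal capacity → high-cost (pays 48).
Low-cost: excess capacity gives 107 − 9 = 98; normal capacity gives 48 − 13 = 35. No deviation. ✓
High-cost: normal capacity gives 48 − 12 = 36; excess capacity gives 107 − 52 = 55. Would deviate. ✗

No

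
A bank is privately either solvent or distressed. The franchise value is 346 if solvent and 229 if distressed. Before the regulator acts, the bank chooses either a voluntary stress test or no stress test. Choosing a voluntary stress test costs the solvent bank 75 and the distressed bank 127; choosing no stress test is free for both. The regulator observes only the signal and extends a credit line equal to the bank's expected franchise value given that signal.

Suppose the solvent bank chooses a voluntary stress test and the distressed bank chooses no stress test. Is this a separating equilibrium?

Yes

If types separate, stress test earns payment 346 and no stress test earns 229.
Solvent: stress test gives 346 − 75 = 271; no stress test gives 229 − 0 = 229. No deviation. ✓
Distressed: no stress test gives 229 − 0 = 229; stress test gives 346 − 127 = 219. No deviation. ✓
Both incentive constraints hold.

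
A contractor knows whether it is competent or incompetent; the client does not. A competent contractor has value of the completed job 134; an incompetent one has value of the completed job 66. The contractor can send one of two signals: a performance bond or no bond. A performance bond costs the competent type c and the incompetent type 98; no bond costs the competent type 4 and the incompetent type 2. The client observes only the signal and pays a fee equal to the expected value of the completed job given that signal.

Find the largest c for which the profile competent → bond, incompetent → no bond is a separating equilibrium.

72

Under separation: bond → competent (pays 134); no bond → incompetent (pays 66).
Incompetent: 66 − 2 = 64 ≥ 134 − 98 = 36. Holds regardless of c. ✓
Competent: 134 − c ≥ 66 − 4, so c ≤ 134 − 62 = 72.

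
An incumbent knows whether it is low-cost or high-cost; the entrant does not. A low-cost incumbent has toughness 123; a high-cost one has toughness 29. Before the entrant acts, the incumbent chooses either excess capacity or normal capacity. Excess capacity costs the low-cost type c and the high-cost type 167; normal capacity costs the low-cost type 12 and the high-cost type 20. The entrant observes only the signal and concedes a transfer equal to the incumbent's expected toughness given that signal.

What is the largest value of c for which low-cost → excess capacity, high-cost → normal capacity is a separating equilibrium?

106

Under separation: excess capacity → low-cost (pays 123); normal capacity → high-cost (pays 29).
High-cost: 29 − 20 = 9 ≥ 123 − 167 = -44. Holds regardless of c. ✓
Low-cost: 123 − c ≥ 29 − 12, so c ≤ 123 − 17 = 106.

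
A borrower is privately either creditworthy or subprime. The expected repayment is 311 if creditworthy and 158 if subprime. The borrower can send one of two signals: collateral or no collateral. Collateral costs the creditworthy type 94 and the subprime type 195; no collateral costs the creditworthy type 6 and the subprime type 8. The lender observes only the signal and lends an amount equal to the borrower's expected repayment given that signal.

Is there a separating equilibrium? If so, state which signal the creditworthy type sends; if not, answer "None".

Try creditworthy → collateral, subprime → no collateral:
  If types separate, collateral earns payment 311 and no collateral earns 158.
  Creditworthy: collateral gives 311 − 94 = 217; no collateral gives 158 − 6 = 152. No deviation. ✓
  Subprime: no collateral gives 158 − 8 = 150; collateral gives 311 − 195 = 116. No deviation. ✓
Both hold — the creditworthy type sends collateral.

collateral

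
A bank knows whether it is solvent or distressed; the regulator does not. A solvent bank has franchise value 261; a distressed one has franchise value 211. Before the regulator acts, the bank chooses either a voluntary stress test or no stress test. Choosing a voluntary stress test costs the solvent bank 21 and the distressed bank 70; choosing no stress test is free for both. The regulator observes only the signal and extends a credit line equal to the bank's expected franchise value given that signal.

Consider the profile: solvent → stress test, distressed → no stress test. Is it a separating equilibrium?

Yes

Under separation the regulator infers type exactly: stress test → solvent (pays 261), no stress test → distressed (pays 211).
Solvent: stress test gives 261 − 21 = 240; no stress test gives 211 − 0 = 211. No deviation. ✓
Distressed: no stress test gives 211 − 0 = 211; stress test gives 261 − 70 = 191. No deviation. ✓
Both incentive constraints hold.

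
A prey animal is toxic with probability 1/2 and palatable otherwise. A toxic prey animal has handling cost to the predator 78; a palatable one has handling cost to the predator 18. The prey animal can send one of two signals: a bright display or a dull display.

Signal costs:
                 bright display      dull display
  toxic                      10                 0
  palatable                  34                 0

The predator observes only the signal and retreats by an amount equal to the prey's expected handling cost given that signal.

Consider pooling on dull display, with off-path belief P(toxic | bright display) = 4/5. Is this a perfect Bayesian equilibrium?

On the equilibrium path (dull display) the predator holds the prior 1/2 and pays 1/2·78 + 1/2·18 = 48. Off-path (bright display) belief 4/5 gives 4/5·78 + 1/5·18 = 66.
Toxic: dull display gives 48 − 0 = 48; bright display gives 66 − 10 = 56. Deviates. ✗
Palatable: dull display gives 48 − 0 = 48; bright display gives 66 − 34 = 32. Stays. ✓

No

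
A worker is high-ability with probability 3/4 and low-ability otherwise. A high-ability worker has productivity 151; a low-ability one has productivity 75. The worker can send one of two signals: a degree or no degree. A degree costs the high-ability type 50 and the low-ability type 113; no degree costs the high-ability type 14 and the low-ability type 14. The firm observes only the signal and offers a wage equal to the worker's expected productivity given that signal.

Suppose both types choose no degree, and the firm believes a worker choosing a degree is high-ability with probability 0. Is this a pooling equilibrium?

At the pooled signal (no degree) the firm holds the prior 3/4 and pays 3/4·151 + 1/4·75 = 132. Off-path (degree) belief 0 gives 0·151 + 1·75 = 75.
High-ability: no degree gives 132 − 14 = 118; degree gives 75 − 50 = 25. Stays. ✓
Low-ability: no degree gives 132 − 14 = 118; degree gives 75 − 113 = -38. Stays. ✓

Yes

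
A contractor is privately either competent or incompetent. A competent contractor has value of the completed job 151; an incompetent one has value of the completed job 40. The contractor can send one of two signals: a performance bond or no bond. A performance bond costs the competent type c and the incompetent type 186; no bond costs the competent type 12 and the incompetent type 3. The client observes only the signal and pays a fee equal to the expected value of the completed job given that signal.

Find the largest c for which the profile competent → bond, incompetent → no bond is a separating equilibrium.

123

Under separation: bond → competent (pays 151); no bond → incompetent (pays 40).
Incompetent: 40 − 3 = 37 ≥ 151 − 186 = -35. Holds regardless of c. ✓
Competent: 151 − c ≥ 40 − 12, so c ≤ 151 − 28 = 123.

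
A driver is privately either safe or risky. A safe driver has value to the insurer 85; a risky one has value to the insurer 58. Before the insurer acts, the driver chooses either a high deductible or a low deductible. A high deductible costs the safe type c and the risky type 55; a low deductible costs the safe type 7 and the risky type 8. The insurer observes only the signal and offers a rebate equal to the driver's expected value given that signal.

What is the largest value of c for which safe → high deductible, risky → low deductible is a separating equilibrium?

Under separation: high deductible → safe (pays 85); low deductible → risky (pays 58).
Risky: 58 − 8 = 50 ≥ 85 − 55 = 30. Holds regardless of c. ✓
Safe: 85 − c ≥ 58 − 7, so c ≤ 85 − 51 = 34.

34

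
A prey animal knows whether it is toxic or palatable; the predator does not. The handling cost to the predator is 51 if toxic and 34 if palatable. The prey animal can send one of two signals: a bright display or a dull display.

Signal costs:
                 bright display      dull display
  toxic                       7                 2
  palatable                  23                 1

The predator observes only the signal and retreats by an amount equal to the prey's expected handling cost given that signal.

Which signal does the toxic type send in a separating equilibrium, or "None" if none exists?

Try toxic → bright display, palatable → dull display:
  If types separate, bright display earns payment 51 and dull display earns 34.
  Toxic: bright display gives 51 − 7 = 44; dull display gives 34 − 2 = 32. No deviation. ✓
  Palatable: dull display gives 34 − 1 = 33; bright display gives 51 − 23 = 28. No deviation. ✓
Both hold — the toxic type sends bright display.

bright display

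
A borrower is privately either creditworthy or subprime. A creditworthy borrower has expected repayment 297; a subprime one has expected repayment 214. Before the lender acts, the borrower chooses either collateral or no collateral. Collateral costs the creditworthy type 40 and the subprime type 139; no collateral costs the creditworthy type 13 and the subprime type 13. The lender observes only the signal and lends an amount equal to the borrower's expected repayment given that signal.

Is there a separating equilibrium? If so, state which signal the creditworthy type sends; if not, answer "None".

collateral

Try creditworthy → collateral, subprime → no collateral:
  If types separate, collateral earns payment 297 and no collateral earns 214.
  Creditworthy: collateral gives 297 − 40 = 257; no collateral gives 214 − 13 = 201. No deviation. ✓
  Subprime: no collateral gives 214 − 13 = 201; collateral gives 297 − 139 = 158. No deviation. ✓
Both hold — the creditworthy type sends collateral.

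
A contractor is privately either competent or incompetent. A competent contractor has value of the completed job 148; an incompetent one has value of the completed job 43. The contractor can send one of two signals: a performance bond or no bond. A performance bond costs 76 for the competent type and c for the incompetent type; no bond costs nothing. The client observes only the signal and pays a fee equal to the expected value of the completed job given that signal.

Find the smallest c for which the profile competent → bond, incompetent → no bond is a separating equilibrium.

Under separation: bond → competent (pays 148); no bond → incompetent (pays 43).
Competent: 148 − 76 = 72 ≥ 43 − 0 = 43. Holds regardless of c. ✓
Incompetent: 43 − 0 ≥ 148 − c, so c ≥ 148 − 43 = 105.

105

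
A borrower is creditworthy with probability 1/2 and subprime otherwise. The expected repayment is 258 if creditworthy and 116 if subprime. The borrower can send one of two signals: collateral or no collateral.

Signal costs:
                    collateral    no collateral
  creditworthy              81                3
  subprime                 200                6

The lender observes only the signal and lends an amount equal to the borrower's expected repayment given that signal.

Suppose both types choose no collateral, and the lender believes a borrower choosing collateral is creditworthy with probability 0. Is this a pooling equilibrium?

Yes

At the pooled signal (no collateral) the lender holds the prior 1/2 and pays 1/2·258 + 1/2·116 = 187. Off-path (collateral) belief 0 gives 0·258 + 1·116 = 116.
Creditworthy: no collateral gives 187 − 3 = 184; collateral gives 116 − 81 = 35. Stays. ✓
Subprime: no collateral gives 187 − 6 = 181; collateral gives 116 − 200 = -84. Stays. ✓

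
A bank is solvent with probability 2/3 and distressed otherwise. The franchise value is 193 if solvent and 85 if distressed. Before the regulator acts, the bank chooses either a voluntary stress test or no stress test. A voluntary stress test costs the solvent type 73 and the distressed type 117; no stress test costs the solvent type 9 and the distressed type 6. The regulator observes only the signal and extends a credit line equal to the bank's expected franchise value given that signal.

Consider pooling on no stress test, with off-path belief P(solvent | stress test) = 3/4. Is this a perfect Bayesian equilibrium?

Yes

At the pooled signal (no stress test) the regulator holds the prior 2/3 and pays 2/3·193 + 1/3·85 = 157. Off-path (stress test) belief 3/4 gives 3/4·193 + 1/4·85 = 166.
Solvent: no stress test gives 157 − 9 = 148; stress test gives 166 − 73 = 93. Stays. ✓
Distressed: no stress test gives 157 − 6 = 151; stress test gives 166 − 117 = 49. Stays. ✓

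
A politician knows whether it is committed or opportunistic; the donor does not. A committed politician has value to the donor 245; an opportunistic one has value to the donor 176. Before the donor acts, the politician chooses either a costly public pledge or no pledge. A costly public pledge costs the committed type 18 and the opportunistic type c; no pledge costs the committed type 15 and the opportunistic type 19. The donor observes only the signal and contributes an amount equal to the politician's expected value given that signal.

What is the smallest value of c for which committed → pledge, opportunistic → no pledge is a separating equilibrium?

Under separation: pledge → committed (pays 245); no pledge → opportunistic (pays 176).
Committed: 245 − 18 = 227 ≥ 176 − 15 = 161. Holds regardless of c. ✓
Opportunistic: 176 − 19 ≥ 245 − c, so c ≥ 245 − 157 = 88.

88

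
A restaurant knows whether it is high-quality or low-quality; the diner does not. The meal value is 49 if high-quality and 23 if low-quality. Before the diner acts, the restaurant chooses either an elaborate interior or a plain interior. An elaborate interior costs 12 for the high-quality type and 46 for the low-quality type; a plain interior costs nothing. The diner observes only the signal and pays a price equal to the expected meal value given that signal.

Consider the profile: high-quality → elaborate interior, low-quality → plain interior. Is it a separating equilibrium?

Yes

Under separation the diner infers type exactly: elaborate interior → high-quality (pays 49), plain interior → low-quality (pays 23).
High-quality: elaborate interior gives 49 − 12 = 37; plain interior gives 23 − 0 = 23. No deviation. ✓
Low-quality: plain interior gives 23 − 0 = 23; elaborate interior gives 49 − 46 = 3. No deviation. ✓
Both incentive constraints hold.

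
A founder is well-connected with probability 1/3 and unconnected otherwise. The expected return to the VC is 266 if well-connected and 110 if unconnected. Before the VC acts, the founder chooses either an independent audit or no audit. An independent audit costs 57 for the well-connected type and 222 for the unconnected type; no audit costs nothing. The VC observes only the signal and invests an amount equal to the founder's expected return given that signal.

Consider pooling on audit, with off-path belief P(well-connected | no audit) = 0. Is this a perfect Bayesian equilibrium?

On the equilibrium path (audit) the VC holds the prior 1/3 and pays 1/3·266 + 2/3·110 = 162. Off-path (no audit) belief 0 gives 0·266 + 1·110 = 110.
Well-connected: audit gives 162 − 57 = 105; no audit gives 110 − 0 = 110. Deviates. ✗
Unconnected: audit gives 162 − 222 = -60; no audit gives 110 − 0 = 110. Deviates. ✗

No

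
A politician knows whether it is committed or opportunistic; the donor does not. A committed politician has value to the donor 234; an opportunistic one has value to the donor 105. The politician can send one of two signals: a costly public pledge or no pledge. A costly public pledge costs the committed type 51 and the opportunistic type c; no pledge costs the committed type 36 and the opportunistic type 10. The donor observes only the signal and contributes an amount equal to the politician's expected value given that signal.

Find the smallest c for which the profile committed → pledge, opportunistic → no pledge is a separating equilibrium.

Under separation: pledge → committed (pays 234); no pledge → opportunistic (pays 105).
Committed: 234 − 51 = 183 ≥ 105 − 36 = 69. Holds regardless of c. ✓
Opportunistic: 105 − 10 ≥ 234 − c, so c ≥ 234 − 95 = 139.

139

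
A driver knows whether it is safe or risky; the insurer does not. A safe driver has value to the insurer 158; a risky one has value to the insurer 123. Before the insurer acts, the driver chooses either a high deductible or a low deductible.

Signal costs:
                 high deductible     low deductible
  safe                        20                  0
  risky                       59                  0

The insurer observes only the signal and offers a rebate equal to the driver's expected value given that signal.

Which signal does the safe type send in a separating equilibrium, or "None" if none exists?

high deductible

Try safe → high deductible, risky → low deductible:
  If types separate, high deductible earns payment 158 and low deductible earns 123.
  Safe: high deductible gives 158 − 20 = 138; low deductible gives 123 − 0 = 123. No deviation. ✓
  Risky: low deductible gives 123 − 0 = 123; high deductible gives 158 − 59 = 99. No deviation. ✓
Both hold — the safe type sends high deductible.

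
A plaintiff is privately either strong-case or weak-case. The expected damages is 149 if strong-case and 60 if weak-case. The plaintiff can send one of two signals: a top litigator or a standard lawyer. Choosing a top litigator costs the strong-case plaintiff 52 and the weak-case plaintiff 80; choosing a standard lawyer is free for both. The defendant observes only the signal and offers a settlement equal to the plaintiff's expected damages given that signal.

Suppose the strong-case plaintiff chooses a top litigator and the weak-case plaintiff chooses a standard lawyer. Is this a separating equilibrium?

If types separate, top litigator earns payment 149 and standard lawyer earns 60.
Strong-case: top litigator gives 149 − 52 = 97; standard lawyer gives 60 − 0 = 60. No deviation. ✓
Weak-case: standard lawyer gives 60 − 0 = 60; top litigator gives 149 − 80 = 69. Would deviate. ✗

No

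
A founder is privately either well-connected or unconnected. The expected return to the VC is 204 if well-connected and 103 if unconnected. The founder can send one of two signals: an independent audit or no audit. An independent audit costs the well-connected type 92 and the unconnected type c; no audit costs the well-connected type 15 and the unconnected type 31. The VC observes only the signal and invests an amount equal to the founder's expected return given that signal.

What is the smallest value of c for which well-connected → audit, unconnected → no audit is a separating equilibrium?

Under separation: audit → well-connected (pays 204); no audit → unconnected (pays 103).
Well-connected: 204 − 92 = 112 ≥ 103 − 15 = 88. Holds regardless of c. ✓
Unconnected: 103 − 31 ≥ 204 − c, so c ≥ 204 − 72 = 132.

132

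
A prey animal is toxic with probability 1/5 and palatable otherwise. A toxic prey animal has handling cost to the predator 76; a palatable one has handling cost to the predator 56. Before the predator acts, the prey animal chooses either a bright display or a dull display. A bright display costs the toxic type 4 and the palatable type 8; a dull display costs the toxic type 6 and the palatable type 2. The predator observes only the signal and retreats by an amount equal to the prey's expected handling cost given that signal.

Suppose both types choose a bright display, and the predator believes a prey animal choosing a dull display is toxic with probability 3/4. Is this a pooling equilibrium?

No

At the pooled signal (bright display) the predator holds the prior 1/5 and pays 1/5·76 + 4/5·56 = 60. Off-path (dull display) belief 3/4 gives 3/4·76 + 1/4·56 = 71.
Toxic: bright display gives 60 − 4 = 56; dull display gives 71 − 6 = 65. Deviates. ✗
Palatable: bright display gives 60 − 8 = 52; dull display gives 71 − 2 = 69. Deviates. ✗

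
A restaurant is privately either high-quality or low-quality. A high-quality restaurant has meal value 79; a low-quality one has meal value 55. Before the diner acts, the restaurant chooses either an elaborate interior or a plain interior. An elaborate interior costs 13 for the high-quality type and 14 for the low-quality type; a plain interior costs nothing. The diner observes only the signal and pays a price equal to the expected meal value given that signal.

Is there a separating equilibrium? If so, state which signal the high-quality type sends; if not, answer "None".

Try high-quality → elaborate interior, low-quality → plain interior:
  Under separation the diner infers type exactly: elaborate interior → high-quality (pays 79), plain interior → low-quality (pays 55).
  High-quality: elaborate interior gives 79 − 13 = 66; plain interior gives 55 − 0 = 55. No deviation. ✓
  Low-quality: plain interior gives 55 − 0 = 55; elaborate interior gives 79 − 14 = 65. Would deviate. ✗
Try high-quality → plain interior, low-quality → elaborate interior:
  Under separation the diner infers type exactly: plain interior → high-quality (pays 79), elaborate interior → low-quality (pays 55).
  High-quality: plain interior gives 79 − 0 = 79; elaborate interior gives 55 − 13 = 42. No deviation. ✓
  Low-quality: elaborate interior gives 55 − 14 = 41; plain interior gives 79 − 0 = 79. Would deviate. ✗
Neither assignment is incentive-compatible.

None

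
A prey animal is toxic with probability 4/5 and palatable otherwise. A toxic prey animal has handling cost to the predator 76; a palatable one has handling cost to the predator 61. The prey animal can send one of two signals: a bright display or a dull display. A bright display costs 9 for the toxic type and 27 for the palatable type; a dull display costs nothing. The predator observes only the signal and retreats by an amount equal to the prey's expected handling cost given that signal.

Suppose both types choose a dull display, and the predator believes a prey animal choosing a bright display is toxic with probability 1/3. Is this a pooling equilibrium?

Yes

On the equilibrium path (dull display) the predator holds the prior 4/5 and pays 4/5·76 + 1/5·61 = 73. Off-path (bright display) belief 1/3 gives 1/3·76 + 2/3·61 = 66.
Toxic: dull display gives 73 − 0 = 73; bright display gives 66 − 9 = 57. Stays. ✓
Palatable: dull display gives 73 − 0 = 73; bright display gives 66 − 27 = 39. Stays. ✓
Beliefs are Bayes-consistent on-path and both types best-respond.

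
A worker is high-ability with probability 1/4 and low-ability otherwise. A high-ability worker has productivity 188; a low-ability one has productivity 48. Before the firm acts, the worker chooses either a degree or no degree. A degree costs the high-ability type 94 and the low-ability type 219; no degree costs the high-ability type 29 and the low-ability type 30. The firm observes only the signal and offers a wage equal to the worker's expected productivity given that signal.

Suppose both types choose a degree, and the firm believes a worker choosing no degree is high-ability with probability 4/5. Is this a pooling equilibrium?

No

At the pooled signal (degree) the firm holds the prior 1/4 and pays 1/4·188 + 3/4·48 = 83. Off-path (no degree) belief 4/5 gives 4/5·188 + 1/5·48 = 160.
High-ability: degree gives 83 − 94 = -11; no degree gives 160 − 29 = 131. Deviates. ✗
Low-ability: degree gives 83 − 219 = -136; no degree gives 160 − 30 = 130. Deviates. ✗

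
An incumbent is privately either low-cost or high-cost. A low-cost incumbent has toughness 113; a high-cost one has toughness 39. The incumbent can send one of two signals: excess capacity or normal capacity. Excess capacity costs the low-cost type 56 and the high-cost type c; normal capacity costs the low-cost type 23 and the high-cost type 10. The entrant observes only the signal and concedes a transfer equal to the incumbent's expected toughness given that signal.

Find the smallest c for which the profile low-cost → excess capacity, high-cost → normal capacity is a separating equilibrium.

Under separation: excess capacity → low-cost (pays 113); normal capacity → high-cost (pays 39).
Low-cost: 113 − 56 = 57 ≥ 39 − 23 = 16. Holds regardless of c. ✓
High-cost: 39 − 10 ≥ 113 − c, so c ≥ 113 − 29 = 84.

84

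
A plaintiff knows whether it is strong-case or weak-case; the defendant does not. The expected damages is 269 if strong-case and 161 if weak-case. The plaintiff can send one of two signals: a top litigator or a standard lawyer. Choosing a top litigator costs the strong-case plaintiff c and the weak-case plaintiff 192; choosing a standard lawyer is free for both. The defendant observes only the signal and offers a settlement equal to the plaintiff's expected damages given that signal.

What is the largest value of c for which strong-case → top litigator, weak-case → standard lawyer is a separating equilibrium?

Under separation: top litigator → strong-case (pays 269); standard lawyer → weak-case (pays 161).
Weak-case: 161 − 0 = 161 ≥ 269 − 192 = 77. Holds regardless of c. ✓
Strong-case: 269 − c ≥ 161 − 0, so c ≤ 269 − 161 = 108.

108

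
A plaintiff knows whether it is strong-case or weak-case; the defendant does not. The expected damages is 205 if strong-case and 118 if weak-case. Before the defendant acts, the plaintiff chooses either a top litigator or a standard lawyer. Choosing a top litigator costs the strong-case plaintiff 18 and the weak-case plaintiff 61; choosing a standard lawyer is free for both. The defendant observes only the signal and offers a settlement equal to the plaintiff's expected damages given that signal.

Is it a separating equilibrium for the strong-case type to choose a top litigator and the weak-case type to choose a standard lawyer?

If types separate, top litigator earns payment 205 and standard lawyer earns 118.
Strong-case: top litigator gives 205 − 18 = 187; standard lawyer gives 118 − 0 = 118. No deviation. ✓
Weak-case: standard lawyer gives 118 − 0 = 118; top litigator gives 205 − 61 = 144. Would deviate. ✗

No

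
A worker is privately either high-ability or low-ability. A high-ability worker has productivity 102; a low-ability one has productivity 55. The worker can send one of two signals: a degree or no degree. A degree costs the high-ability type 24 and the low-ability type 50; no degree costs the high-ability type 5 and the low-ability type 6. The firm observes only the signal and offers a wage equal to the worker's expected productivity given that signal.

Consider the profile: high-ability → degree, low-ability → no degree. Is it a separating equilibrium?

If types separate, degree earns payment 102 and no degree earns 55.
High-ability: degree gives 102 − 24 = 78; no degree gives 55 − 5 = 50. No deviation. ✓
Low-ability: no degree gives 55 − 6 = 49; degree gives 102 − 50 = 52. Would deviate. ✗

No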